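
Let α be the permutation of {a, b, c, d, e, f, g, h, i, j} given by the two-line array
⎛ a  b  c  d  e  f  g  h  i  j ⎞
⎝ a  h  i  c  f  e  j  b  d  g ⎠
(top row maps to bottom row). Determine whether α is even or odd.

In disjoint-cycle form the cycle lengths are 3, 2, 2, 2, 1.
A cycle is odd iff its length is even; α has 3 even-length cycles, so sgn(α) = (−1)^3 and α is odd.

odd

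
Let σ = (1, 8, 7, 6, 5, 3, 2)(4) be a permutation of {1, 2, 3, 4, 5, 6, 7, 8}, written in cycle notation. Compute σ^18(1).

1 lies in the 7-cycle (1, 8, 7, 6, 5, 3, 2).
Powers repeat with period 7 on this cycle, and 18 mod 7 = 4, so σ^18(1) = σ^4(1).
Advancing 4 steps from 1: 1 → 8 → 7 → 6 → 5.

5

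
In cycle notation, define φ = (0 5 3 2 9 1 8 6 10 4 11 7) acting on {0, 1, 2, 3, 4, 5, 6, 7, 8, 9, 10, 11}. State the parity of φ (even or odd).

The cycle lengths are 12.
A cycle of length ℓ contributes ℓ−1 transpositions, so φ is a product of 11 transpositions — odd.

odd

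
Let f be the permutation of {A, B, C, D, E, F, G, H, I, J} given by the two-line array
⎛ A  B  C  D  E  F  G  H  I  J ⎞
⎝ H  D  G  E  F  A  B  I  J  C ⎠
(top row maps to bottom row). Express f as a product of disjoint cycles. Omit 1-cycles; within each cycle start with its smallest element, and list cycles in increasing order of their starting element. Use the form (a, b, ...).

(A, H, I, J, C, G, B, D, E, F)

From A: A → H → I → J → C → G → B → D → E → F → A, closing the cycle (A, H, I, J, C, G, B, D, E, F).
Repeating from the next unused element and collecting all non-trivial cycles gives (A, H, I, J, C, G, B, D, E, F).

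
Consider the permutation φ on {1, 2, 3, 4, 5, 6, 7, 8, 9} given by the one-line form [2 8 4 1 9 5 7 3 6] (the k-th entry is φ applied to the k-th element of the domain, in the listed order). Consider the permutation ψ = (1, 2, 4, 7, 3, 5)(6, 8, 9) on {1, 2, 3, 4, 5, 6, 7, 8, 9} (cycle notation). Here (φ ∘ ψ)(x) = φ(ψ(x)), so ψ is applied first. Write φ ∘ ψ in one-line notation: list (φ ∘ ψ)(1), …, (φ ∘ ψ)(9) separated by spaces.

Chase each element through ψ then φ: 1 → 2 → 8; 2 → 4 → 1; 3 → 5 → 9; 4 → 7 → 7; 5 → 1 → 2; 6 → 8 → 3; 7 → 3 → 4; 8 → 9 → 6; 9 → 6 → 5.
Collecting the images, φ ∘ ψ = [8 1 9 7 2 3 4 6 5].

8 1 9 7 2 3 4 6 5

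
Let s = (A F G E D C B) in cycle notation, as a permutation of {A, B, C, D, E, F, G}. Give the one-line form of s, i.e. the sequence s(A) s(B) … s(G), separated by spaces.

F A B C D G E

Image by image: A↦F, B↦A, C↦B, D↦C, E↦D, F↦G, G↦E.
Listing these in domain order gives F A B C D G E.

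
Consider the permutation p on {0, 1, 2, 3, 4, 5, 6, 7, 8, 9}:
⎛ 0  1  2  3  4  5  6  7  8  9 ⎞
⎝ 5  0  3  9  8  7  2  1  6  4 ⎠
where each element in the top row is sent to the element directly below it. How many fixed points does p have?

0

No element satisfies p(x) = x, so there are 0 fixed points.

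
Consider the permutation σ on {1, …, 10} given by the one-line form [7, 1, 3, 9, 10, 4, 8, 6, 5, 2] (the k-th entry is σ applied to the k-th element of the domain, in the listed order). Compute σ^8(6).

Tracing 6 → 4 → … returns to 6 after 9 steps, so 6 lies in a 9-cycle (1 7 8 6 4 9 5 10 2).
Advancing 8 steps from 6: 6 → 4 → 9 → 5 → 10 → 2 → 1 → 7 → 8.

8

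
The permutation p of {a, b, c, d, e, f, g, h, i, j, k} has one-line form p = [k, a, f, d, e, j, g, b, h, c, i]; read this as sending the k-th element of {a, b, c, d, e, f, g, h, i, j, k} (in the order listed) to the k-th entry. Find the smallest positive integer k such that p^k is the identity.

15

Writing p as disjoint cycles, the cycle lengths are 5, 3, 1, 1, 1.
The order is lcm(5, 3) = 15.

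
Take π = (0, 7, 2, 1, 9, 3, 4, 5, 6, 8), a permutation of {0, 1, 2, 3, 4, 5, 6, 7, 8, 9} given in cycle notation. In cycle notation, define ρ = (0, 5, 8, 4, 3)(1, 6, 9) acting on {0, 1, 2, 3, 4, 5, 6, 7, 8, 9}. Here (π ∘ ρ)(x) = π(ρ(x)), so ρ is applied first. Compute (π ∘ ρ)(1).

First apply ρ: ρ(1) = 6, then π(6) = 8. Thus (π ∘ ρ)(1) = 8.

8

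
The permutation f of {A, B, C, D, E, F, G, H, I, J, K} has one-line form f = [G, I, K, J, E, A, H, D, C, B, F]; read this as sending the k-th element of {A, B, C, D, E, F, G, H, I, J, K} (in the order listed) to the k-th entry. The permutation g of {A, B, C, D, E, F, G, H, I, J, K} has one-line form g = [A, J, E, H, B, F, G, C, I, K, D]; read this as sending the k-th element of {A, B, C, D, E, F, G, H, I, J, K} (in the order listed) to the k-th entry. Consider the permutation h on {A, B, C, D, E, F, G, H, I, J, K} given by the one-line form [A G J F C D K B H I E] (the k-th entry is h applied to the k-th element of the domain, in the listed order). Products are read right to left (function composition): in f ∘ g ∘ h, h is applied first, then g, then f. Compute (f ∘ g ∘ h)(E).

Chase E: h(E) = C; g(C) = E; f(E) = E. Hence (f ∘ g ∘ h)(E) = E.

E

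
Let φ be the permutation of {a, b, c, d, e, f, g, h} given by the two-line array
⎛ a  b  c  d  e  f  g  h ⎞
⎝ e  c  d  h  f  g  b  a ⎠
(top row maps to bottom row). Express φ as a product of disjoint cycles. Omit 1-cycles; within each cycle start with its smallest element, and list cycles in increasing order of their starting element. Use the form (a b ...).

From a: a → e → f → g → b → c → d → h → a, closing the cycle (a e f g b c d h).
Continuing from each remaining unvisited element yields (a e f g b c d h).

(a e f g b c d h)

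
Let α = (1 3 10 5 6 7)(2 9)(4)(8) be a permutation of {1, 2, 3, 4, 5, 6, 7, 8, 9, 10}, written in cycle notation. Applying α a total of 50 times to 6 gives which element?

6 lies in the 6-cycle (1 3 10 5 6 7).
Powers repeat with period 6 on this cycle, and 50 mod 6 = 2, so α^50(6) = α^2(6).
Advancing 2 steps from 6: 6 → 7 → 1.

1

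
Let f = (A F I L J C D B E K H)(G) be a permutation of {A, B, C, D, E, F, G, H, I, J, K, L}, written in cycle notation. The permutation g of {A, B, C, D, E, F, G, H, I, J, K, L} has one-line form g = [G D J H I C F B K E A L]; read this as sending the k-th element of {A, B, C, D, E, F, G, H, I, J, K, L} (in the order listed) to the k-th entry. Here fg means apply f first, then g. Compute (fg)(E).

f(E) = K, then g(K) = A; composing gives (fg)(E) = A.

A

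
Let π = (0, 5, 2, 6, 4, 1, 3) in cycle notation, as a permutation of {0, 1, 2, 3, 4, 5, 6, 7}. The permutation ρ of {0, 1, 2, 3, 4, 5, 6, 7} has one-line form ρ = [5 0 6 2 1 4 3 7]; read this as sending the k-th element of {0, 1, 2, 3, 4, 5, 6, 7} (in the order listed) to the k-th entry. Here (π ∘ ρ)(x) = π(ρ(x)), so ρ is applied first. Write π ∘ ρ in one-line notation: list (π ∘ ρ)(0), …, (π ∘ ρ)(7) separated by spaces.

Chase each element through ρ then π: 0 → 5 → 2; 1 → 0 → 5; 2 → 6 → 4; 3 → 2 → 6; 4 → 1 → 3; 5 → 4 → 1; 6 → 3 → 0; 7 → 7 → 7.
Collecting the images, π ∘ ρ = [2 5 4 6 3 1 0 7].

2 5 4 6 3 1 0 7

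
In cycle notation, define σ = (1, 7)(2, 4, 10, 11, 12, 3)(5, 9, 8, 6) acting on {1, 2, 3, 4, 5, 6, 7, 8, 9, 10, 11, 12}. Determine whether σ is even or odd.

odd

The cycle lengths are 6, 4, 2.
A cycle of length ℓ contributes ℓ−1 transpositions, so σ is a product of 5 + 3 + 1 = 9 transpositions — odd.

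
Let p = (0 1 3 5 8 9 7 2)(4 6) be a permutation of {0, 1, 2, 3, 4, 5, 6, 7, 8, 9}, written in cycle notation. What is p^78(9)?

5

9 lies in the 8-cycle (0 1 3 5 8 9 7 2).
On an 8-cycle, p^8 is the identity, so p^78 = p^6 there (78 ≡ 6 mod 8).
Stepping 6 places around the cycle: 9 → 7 → 2 → 0 → 1 → 3 → 5.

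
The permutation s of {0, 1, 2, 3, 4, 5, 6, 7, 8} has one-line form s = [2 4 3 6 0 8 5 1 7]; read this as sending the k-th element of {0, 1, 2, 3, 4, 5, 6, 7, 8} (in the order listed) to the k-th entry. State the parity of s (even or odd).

even

In disjoint-cycle form the cycle lengths are 9.
A cycle is odd iff its length is even; s has 0 even-length cycles, so sgn(s) = (−1)^0 and s is even.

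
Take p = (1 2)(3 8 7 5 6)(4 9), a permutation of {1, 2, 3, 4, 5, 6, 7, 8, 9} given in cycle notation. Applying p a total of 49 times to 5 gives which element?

5 lies in the 5-cycle (3 8 7 5 6).
On a 5-cycle, p^5 is the identity, so p^49 = p^4 there (49 ≡ 4 mod 5).
Stepping 4 places around the cycle: 5 → 6 → 3 → 8 → 7.

7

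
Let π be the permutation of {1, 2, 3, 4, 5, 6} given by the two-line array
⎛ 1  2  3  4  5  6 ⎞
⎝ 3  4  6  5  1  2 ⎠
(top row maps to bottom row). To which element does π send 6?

2

The entry below 6 in the array is 2, so π(6) = 2.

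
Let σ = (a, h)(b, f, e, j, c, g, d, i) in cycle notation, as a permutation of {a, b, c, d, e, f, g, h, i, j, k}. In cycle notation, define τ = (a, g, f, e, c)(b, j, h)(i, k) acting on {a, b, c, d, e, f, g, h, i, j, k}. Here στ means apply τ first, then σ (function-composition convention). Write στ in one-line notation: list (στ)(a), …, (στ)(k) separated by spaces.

d c h i g j e f k a b

(στ)(x) = σ(τ(x)). Computing each image: σ(τ(a)) = σ(g) = d, σ(τ(b)) = σ(j) = c, σ(τ(c)) = σ(a) = h, σ(τ(d)) = σ(d) = i, σ(τ(e)) = σ(c) = g, σ(τ(f)) = σ(e) = j, σ(τ(g)) = σ(f) = e, σ(τ(h)) = σ(b) = f, σ(τ(i)) = σ(k) = k, σ(τ(j)) = σ(h) = a, σ(τ(k)) = σ(i) = b.
Hence στ = [d c h i g j e f k a b].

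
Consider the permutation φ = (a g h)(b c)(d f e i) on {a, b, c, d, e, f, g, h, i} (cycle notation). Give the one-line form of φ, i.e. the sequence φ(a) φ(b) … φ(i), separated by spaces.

g c b f i e h a d

Reading each image from the cycles: a→g, b→c, c→b, d→f, e→i, f→e, g→h, h→a, i→d.
Listing these in domain order gives g c b f i e h a d.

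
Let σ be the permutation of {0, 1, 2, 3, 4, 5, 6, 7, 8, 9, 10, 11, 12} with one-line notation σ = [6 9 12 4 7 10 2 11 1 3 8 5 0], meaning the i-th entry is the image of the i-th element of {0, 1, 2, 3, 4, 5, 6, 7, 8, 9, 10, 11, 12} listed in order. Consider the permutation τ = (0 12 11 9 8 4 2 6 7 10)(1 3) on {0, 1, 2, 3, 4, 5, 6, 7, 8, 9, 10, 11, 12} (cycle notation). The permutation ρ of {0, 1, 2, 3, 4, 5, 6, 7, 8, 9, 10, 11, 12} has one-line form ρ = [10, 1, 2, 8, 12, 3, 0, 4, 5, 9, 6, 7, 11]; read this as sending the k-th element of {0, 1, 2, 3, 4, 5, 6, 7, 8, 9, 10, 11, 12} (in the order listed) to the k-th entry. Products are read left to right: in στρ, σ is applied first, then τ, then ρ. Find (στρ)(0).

(στρ)(0) = ρ(τ(σ(0))). σ(0) = 6, then τ(6) = 7, then ρ(7) = 4, so the result is 4.

4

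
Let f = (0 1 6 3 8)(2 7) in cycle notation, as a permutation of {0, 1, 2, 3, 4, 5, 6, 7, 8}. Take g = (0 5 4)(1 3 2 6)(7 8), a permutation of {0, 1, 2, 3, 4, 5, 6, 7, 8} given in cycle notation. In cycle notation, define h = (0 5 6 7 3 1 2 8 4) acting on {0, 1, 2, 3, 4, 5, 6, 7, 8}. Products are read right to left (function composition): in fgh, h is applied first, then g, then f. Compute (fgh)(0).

Apply the permutations in order: h(0) = 5, then g(5) = 4, then f(4) = 4. So (fgh)(0) = 4.

4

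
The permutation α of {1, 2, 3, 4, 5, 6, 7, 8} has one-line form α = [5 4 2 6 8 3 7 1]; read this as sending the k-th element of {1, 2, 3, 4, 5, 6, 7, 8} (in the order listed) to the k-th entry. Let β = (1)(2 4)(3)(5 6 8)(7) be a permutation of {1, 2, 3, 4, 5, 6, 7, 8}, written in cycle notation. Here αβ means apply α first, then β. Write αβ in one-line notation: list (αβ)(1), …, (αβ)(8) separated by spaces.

For each element, apply α then β: 1 → 5 → 6; 2 → 4 → 2; 3 → 2 → 4; 4 → 6 → 8; 5 → 8 → 5; 6 → 3 → 3; 7 → 7 → 7; 8 → 1 → 1.
Collecting the images, αβ = [6 2 4 8 5 3 7 1].

6 2 4 8 5 3 7 1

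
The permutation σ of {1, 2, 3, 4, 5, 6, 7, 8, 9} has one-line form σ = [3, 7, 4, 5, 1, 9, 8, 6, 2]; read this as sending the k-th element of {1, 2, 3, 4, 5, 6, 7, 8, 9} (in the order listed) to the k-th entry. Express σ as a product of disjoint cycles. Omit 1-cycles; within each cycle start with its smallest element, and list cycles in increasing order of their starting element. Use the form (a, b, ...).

From 1: 1 → 3 → 4 → 5 → 1, closing the cycle (1, 3, 4, 5).
Continuing from each remaining unvisited element yields (1, 3, 4, 5)(2, 7, 8, 6, 9).

(1, 3, 4, 5)(2, 7, 8, 6, 9)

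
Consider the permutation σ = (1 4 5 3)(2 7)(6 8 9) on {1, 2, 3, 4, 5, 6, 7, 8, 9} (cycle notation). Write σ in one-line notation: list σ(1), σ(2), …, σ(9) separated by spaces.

4 7 1 5 3 8 2 9 6

Reading each image from the cycles: 1↦4, 2↦7, 3↦1, 4↦5, 5↦3, 6↦8, 7↦2, 8↦9, 9↦6.
So the one-line form is 4 7 1 5 3 8 2 9 6.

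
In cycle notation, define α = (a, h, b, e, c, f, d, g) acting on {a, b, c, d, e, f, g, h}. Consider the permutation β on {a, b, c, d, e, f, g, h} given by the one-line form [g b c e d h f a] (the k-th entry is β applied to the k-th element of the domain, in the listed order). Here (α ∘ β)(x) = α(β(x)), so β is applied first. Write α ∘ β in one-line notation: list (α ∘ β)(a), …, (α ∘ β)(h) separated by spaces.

a e f c g b d h

(α ∘ β)(x) = α(β(x)). Computing each image: α(β(a)) = α(g) = a, α(β(b)) = α(b) = e, α(β(c)) = α(c) = f, α(β(d)) = α(e) = c, α(β(e)) = α(d) = g, α(β(f)) = α(h) = b, α(β(g)) = α(f) = d, α(β(h)) = α(a) = h.
Hence α ∘ β = [a e f c g b d h].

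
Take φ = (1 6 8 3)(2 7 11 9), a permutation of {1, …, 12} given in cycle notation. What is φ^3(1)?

1 lies in the 4-cycle (1 6 8 3).
Stepping 3 places around the cycle: 1 → 6 → 8 → 3.

3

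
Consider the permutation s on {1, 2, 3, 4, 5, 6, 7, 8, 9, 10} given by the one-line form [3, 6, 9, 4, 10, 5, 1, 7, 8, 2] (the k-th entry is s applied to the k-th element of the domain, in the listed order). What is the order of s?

20

Decomposing into disjoint cycles gives cycle lengths 5, 4, 1.
Since disjoint cycles commute, ord(s) = lcm(5, 4) = 20.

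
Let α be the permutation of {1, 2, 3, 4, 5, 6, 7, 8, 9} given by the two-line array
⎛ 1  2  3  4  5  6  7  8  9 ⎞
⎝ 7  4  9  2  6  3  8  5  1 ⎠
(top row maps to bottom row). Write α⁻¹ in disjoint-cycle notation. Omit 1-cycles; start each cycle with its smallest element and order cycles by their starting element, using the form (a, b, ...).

(1, 9, 3, 6, 5, 8, 7)(2, 4)

The cycle decomposition of α is (1, 7, 8, 5, 6, 3, 9)(2, 4).
The inverse reverses every cycle; in canonical form, α⁻¹ = (1, 9, 3, 6, 5, 8, 7)(2, 4).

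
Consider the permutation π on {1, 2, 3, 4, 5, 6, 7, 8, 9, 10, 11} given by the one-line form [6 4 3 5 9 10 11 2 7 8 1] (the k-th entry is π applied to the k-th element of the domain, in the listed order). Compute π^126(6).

9

Tracing 6 → 10 → … returns to 6 after 10 steps, so 6 lies in a 10-cycle (1 6 10 8 2 4 5 9 7 11).
Since the cycle has length 10, π^126 acts on it the same as π^6 (126 mod 10 = 6).
Advancing 6 steps from 6: 6 → 10 → 8 → 2 → 4 → 5 → 9.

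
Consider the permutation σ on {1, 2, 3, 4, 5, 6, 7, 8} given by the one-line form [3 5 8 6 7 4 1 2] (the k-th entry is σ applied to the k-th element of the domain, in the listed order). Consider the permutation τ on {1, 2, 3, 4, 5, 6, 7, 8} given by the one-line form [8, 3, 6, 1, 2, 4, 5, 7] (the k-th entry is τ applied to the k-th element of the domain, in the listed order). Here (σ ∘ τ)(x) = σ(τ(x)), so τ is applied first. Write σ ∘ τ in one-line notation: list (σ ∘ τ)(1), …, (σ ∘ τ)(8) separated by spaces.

2 8 4 3 5 6 7 1

Chase each element through τ then σ: 1 → 8 → 2; 2 → 3 → 8; 3 → 6 → 4; 4 → 1 → 3; 5 → 2 → 5; 6 → 4 → 6; 7 → 5 → 7; 8 → 7 → 1.
So σ ∘ τ in one-line form is 2 8 4 3 5 6 7 1.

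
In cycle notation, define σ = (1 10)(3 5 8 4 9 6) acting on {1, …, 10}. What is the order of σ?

6

The cycle type of σ is (6, 2, 1, 1).
The order is lcm(6, 2) = 6.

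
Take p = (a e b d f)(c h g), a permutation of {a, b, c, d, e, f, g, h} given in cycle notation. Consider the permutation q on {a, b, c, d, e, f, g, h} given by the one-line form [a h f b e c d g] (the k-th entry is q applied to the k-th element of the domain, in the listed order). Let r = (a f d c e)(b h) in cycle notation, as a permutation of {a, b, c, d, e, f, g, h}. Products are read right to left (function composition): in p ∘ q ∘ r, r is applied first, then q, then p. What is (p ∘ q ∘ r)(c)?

(p ∘ q ∘ r)(c) = p(q(r(c))). r(c) = e, then q(e) = e, then p(e) = b, so the result is b.

b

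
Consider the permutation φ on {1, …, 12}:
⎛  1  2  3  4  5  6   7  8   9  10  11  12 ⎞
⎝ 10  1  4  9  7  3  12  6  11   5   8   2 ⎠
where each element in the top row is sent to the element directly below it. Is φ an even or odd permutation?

even

In disjoint-cycle form the cycle lengths are 6, 6.
A cycle of length ℓ contributes ℓ−1 transpositions, so φ is a product of 5 + 5 = 10 transpositions — even.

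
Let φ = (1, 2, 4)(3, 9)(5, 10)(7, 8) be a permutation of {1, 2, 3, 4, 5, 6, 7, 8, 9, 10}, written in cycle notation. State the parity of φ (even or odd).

odd

The cycle lengths are 3, 2, 2, 2, 1.
A cycle of length ℓ contributes ℓ−1 transpositions, so φ is a product of 2 + 1 + 1 + 1 = 5 transpositions — odd.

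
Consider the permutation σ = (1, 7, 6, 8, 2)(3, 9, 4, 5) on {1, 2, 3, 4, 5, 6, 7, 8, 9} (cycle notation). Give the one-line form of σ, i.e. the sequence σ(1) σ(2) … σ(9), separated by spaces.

7 1 9 5 3 8 6 2 4

Reading each image from the cycles: 1↦7, 2↦1, 3↦9, 4↦5, 5↦3, 6↦8, 7↦6, 8↦2, 9↦4.
So the one-line form is 7 1 9 5 3 8 6 2 4.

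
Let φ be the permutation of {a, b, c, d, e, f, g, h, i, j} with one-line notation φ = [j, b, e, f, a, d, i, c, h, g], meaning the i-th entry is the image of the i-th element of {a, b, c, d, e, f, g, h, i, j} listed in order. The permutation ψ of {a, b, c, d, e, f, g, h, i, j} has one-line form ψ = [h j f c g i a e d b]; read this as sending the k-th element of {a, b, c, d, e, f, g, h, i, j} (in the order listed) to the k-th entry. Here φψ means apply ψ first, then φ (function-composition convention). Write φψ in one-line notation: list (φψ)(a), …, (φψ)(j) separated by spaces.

Chase each element through ψ then φ: a → h → c; b → j → g; c → f → d; d → c → e; e → g → i; f → i → h; g → a → j; h → e → a; i → d → f; j → b → b.
Collecting the images, φψ = [c g d e i h j a f b].

c g d e i h j a f b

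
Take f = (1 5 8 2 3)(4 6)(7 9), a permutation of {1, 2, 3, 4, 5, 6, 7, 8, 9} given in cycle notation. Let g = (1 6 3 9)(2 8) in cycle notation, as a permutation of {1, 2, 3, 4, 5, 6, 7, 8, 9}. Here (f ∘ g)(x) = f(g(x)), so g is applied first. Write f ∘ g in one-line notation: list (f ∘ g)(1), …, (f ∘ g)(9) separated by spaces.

4 2 7 6 8 1 9 3 5

Chase each element through g then f: 1 → 6 → 4; 2 → 8 → 2; 3 → 9 → 7; 4 → 4 → 6; 5 → 5 → 8; 6 → 3 → 1; 7 → 7 → 9; 8 → 2 → 3; 9 → 1 → 5.
Collecting the images, f ∘ g = [4 2 7 6 8 1 9 3 5].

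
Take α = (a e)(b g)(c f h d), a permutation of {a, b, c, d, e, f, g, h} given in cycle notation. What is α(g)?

b

g appears in (b g); the next entry (wrapping around) is b.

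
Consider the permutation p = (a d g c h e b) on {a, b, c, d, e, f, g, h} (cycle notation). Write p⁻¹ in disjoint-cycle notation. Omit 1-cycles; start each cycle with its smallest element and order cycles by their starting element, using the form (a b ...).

(a b e h c g d)

Inverting a permutation written in cycle notation just reverses the order within every cycle.
After reversing and putting each cycle's least element first, p⁻¹ = (a b e h c g d).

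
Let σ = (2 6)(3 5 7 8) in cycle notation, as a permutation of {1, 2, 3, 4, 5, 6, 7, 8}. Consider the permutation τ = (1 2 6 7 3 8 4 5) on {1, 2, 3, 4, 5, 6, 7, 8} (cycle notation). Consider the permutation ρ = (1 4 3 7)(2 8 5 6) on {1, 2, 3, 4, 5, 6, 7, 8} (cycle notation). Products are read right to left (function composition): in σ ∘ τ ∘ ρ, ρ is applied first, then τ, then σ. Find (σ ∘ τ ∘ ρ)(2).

(σ ∘ τ ∘ ρ)(2) = σ(τ(ρ(2))). ρ(2) = 8, then τ(8) = 4, then σ(4) = 4, so the result is 4.

4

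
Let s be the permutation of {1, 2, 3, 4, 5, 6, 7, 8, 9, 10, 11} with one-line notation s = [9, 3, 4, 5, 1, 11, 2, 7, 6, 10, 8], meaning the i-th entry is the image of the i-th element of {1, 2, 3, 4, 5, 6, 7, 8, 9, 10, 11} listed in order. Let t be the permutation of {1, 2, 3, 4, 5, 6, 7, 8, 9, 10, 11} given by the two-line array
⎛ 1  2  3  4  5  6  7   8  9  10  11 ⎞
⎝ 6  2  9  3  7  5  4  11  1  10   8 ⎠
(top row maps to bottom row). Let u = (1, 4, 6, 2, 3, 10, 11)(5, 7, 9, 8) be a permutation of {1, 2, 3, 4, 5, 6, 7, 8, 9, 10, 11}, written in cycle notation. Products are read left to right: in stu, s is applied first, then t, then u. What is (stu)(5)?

Chase 5: s(5) = 1; t(1) = 6; u(6) = 2. Hence (stu)(5) = 2.

2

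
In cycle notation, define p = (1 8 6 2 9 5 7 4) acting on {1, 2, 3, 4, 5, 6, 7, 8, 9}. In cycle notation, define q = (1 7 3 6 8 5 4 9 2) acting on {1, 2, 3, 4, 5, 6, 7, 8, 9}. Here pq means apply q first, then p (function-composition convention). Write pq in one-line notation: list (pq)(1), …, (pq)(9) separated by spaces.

4 8 2 5 1 6 3 7 9

For each element, apply q then p: 1 → 7 → 4; 2 → 1 → 8; 3 → 6 → 2; 4 → 9 → 5; 5 → 4 → 1; 6 → 8 → 6; 7 → 3 → 3; 8 → 5 → 7; 9 → 2 → 9.
So pq in one-line form is 4 8 2 5 1 6 3 7 9.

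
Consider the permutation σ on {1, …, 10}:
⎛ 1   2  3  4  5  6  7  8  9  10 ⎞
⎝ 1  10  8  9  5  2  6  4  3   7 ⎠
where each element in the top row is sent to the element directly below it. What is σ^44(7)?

Tracing 7 → 6 → … returns to 7 after 4 steps, so 7 lies in a 4-cycle (2, 10, 7, 6).
On a 4-cycle, σ^4 is the identity, so σ^44 = σ^0 there (44 ≡ 0 mod 4).
So σ^44(7) = 7.

7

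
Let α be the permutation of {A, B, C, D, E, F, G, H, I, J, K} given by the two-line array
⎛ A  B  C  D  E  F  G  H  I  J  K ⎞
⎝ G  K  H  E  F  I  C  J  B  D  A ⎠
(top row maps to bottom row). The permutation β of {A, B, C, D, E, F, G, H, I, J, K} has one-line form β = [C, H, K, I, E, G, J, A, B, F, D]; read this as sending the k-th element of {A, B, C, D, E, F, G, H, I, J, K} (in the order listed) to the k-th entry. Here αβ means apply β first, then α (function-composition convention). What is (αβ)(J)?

I

First apply β: β(J) = F, then α(F) = I. Thus (αβ)(J) = I.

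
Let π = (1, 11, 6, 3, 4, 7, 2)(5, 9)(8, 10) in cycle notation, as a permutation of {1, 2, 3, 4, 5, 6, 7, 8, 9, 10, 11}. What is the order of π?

14

The cycle type of π is (7, 2, 2).
The order is lcm(7, 2, 2) = 14.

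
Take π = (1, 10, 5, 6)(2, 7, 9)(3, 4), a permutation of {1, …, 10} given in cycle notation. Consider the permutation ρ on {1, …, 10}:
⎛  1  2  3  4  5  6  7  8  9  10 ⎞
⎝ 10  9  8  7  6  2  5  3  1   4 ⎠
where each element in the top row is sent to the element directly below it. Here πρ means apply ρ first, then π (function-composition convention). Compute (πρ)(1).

5

(πρ)(1) = π(ρ(1)). ρ(1) = 10, then π(10) = 5. So (πρ)(1) = 5.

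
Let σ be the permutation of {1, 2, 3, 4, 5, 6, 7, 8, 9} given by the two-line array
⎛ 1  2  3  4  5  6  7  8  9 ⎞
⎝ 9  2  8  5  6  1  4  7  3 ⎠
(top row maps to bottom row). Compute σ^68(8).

Tracing 8 → 7 → … returns to 8 after 8 steps, so 8 lies in an 8-cycle (1 9 3 8 7 4 5 6).
Powers repeat with period 8 on this cycle, and 68 mod 8 = 4, so σ^68(8) = σ^4(8).
Advancing 4 steps from 8: 8 → 7 → 4 → 5 → 6.

6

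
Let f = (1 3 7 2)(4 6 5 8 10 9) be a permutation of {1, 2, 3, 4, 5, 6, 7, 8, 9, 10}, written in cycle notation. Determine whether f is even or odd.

even

The cycle lengths are 6, 4.
A cycle is odd iff its length is even; f has 2 even-length cycles, so sgn(f) = (−1)^2 and f is even.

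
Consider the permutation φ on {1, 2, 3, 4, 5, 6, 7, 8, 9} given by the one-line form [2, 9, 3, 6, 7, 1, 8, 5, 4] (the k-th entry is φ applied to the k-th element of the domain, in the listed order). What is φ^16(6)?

Tracing 6 → 1 → … returns to 6 after 5 steps, so 6 lies in a 5-cycle (1, 2, 9, 4, 6).
On a 5-cycle, φ^5 is the identity, so φ^16 = φ^1 there (16 ≡ 1 mod 5).
Advancing 1 step from 6: 6 → 1.

1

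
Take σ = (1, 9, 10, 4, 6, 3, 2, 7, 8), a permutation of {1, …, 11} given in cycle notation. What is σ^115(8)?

8 lies in the 9-cycle (1, 9, 10, 4, 6, 3, 2, 7, 8).
On a 9-cycle, σ^9 is the identity, so σ^115 = σ^7 there (115 ≡ 7 mod 9).
Advancing 7 steps from 8: 8 → 1 → 9 → 10 → 4 → 6 → 3 → 2.

2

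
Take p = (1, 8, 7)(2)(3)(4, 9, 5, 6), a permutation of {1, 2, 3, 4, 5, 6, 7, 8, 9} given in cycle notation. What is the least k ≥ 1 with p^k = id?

12

The disjoint cycles have lengths 4, 3, 1, 1.
The order of p is the least common multiple of its cycle lengths: lcm(4, 3) = 12.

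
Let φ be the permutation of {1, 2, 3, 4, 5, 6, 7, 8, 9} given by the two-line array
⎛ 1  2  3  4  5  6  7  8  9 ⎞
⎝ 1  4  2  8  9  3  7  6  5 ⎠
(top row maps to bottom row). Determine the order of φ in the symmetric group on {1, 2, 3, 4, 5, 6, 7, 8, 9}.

Decomposing into disjoint cycles gives cycle lengths 5, 2, 1, 1.
The order of φ is the least common multiple of its cycle lengths: lcm(5, 2) = 10.

10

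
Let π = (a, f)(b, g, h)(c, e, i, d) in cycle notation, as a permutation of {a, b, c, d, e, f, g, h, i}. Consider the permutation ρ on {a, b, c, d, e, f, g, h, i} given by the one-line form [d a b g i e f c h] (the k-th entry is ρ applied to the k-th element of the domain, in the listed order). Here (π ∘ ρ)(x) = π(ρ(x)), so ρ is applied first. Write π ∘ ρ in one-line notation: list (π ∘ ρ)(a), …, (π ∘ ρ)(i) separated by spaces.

Chase each element through ρ then π: a → d → c; b → a → f; c → b → g; d → g → h; e → i → d; f → e → i; g → f → a; h → c → e; i → h → b.
Collecting the images, π ∘ ρ = [c f g h d i a e b].

c f g h d i a e b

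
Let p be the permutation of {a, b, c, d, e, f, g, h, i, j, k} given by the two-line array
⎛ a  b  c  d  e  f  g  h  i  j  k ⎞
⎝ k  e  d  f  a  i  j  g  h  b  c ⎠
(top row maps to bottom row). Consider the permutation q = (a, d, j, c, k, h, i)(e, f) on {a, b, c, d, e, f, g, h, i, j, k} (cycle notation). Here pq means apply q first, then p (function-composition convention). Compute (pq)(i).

First apply q: q(i) = a, then p(a) = k. Thus (pq)(i) = k.

k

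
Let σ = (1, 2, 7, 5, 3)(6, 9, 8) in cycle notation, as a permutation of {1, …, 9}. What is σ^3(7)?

7 lies in the 5-cycle (1, 2, 7, 5, 3).
Advancing 3 steps from 7: 7 → 5 → 3 → 1.

1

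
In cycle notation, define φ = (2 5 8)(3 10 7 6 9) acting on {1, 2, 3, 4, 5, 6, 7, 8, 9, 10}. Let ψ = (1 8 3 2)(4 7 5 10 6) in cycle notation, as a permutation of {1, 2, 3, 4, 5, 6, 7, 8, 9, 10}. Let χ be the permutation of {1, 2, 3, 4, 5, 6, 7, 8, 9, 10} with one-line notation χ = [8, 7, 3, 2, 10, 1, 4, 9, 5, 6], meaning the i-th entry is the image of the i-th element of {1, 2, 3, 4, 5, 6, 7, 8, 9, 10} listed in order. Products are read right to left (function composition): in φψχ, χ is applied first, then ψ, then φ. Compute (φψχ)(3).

5

Apply the permutations in order: χ(3) = 3, then ψ(3) = 2, then φ(2) = 5. So (φψχ)(3) = 5.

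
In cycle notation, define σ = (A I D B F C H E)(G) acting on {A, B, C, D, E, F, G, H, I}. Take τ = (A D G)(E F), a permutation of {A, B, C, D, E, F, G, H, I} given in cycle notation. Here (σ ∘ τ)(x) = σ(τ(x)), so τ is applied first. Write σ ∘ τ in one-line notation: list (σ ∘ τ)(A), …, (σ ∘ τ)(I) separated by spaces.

B F H G C A I E D

Chase each element through τ then σ: A → D → B; B → B → F; C → C → H; D → G → G; E → F → C; F → E → A; G → A → I; H → H → E; I → I → D.
Collecting the images, σ ∘ τ = [B F H G C A I E D].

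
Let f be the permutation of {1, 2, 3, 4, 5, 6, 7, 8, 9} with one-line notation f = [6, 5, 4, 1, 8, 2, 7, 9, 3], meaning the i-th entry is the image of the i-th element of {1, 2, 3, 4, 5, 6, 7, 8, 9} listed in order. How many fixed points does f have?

The fixed points (elements with f(x) = x) are {7}, so there is 1.

1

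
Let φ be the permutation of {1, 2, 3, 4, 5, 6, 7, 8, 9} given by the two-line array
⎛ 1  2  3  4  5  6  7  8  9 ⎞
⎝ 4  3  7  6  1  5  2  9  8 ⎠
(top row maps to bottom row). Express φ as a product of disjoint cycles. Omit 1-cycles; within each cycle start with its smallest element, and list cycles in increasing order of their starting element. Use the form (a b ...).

Start at 1 and follow images: 1 → 4 → 6 → 5 → 1, giving the cycle (1 4 6 5).
Continuing from each remaining unvisited element yields (1 4 6 5)(2 3 7)(8 9).

(1 4 6 5)(2 3 7)(8 9)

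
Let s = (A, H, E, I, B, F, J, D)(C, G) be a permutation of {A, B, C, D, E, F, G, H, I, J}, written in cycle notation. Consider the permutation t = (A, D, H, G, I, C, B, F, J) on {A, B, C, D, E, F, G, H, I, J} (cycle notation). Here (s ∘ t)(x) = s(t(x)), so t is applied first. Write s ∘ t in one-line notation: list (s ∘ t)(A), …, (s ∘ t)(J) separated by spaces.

A J F E I D B C G H

(s ∘ t)(x) = s(t(x)). Computing each image: s(t(A)) = s(D) = A, s(t(B)) = s(F) = J, s(t(C)) = s(B) = F, s(t(D)) = s(H) = E, s(t(E)) = s(E) = I, s(t(F)) = s(J) = D, s(t(G)) = s(I) = B, s(t(H)) = s(G) = C, s(t(I)) = s(C) = G, s(t(J)) = s(A) = H.
Hence s ∘ t = [A J F E I D B C G H].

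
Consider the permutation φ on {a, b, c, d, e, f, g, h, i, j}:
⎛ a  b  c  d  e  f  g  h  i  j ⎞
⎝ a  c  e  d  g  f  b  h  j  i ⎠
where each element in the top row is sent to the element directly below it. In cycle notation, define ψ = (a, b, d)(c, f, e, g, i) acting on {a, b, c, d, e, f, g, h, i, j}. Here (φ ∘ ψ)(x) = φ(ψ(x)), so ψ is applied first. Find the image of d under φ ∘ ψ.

ψ(d) = a, then φ(a) = a; composing gives (φ ∘ ψ)(d) = a.

a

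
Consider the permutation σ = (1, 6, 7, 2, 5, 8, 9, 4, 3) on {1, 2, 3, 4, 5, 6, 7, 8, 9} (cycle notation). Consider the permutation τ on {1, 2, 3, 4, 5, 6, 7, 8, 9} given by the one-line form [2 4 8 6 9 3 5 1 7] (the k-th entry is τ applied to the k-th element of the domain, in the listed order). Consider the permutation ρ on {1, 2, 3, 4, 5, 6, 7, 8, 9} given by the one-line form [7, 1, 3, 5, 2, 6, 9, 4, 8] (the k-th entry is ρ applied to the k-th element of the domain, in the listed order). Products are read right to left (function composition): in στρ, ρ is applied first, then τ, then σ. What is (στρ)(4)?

Apply the permutations in order: ρ(4) = 5, then τ(5) = 9, then σ(9) = 4. So (στρ)(4) = 4.

4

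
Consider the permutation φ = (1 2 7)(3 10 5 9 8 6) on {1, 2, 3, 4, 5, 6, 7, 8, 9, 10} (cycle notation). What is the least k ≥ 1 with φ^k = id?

6

The disjoint cycles have lengths 6, 3, 1.
Since disjoint cycles commute, ord(φ) = lcm(6, 3) = 6.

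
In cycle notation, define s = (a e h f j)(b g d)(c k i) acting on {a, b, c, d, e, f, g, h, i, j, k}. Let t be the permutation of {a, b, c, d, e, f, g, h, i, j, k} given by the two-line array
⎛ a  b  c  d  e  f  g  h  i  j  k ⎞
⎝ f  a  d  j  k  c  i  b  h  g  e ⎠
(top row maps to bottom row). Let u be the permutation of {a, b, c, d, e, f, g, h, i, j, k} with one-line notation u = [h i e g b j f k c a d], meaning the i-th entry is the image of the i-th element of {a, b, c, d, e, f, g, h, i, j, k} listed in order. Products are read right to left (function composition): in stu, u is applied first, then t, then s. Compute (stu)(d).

(stu)(d) = s(t(u(d))). u(d) = g, then t(g) = i, then s(i) = c, so the result is c.

c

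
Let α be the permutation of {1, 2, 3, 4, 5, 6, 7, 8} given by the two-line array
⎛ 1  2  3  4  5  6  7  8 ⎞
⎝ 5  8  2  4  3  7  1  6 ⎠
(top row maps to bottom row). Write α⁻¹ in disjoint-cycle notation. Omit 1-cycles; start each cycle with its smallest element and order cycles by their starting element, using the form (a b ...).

(1 7 6 8 2 3 5)

First write α in disjoint cycles: (1 5 3 2 8 6 7).
Reversing each cycle (and rotating so the smallest element leads) gives α⁻¹ = (1 7 6 8 2 3 5).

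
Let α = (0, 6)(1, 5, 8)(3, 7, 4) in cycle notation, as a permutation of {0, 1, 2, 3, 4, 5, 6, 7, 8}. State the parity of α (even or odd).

The cycle lengths are 3, 3, 2, 1.
A cycle is odd iff its length is even; α has 1 even-length cycle, so sgn(α) = (−1)^1 and α is odd.

odd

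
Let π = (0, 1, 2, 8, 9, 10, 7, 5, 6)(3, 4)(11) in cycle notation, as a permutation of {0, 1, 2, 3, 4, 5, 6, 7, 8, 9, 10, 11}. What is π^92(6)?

1

6 lies in the 9-cycle (0, 1, 2, 8, 9, 10, 7, 5, 6).
Powers repeat with period 9 on this cycle, and 92 mod 9 = 2, so π^92(6) = π^2(6).
Advancing 2 steps from 6: 6 → 0 → 1.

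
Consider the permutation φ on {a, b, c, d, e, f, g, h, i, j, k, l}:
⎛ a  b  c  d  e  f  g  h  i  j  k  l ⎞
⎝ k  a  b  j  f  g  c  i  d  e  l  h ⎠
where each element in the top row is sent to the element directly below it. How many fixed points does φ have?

No element satisfies φ(x) = x, so there are 0 fixed points.

0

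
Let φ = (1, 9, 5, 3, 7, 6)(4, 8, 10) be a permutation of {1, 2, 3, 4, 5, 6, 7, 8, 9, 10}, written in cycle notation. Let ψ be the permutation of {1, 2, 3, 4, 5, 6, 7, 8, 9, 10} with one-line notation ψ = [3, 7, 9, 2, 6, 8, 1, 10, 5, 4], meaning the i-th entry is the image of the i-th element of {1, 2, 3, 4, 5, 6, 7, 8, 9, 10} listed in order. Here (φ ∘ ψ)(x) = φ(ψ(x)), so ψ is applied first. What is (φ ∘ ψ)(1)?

7

ψ(1) = 3, then φ(3) = 7; composing gives (φ ∘ ψ)(1) = 7.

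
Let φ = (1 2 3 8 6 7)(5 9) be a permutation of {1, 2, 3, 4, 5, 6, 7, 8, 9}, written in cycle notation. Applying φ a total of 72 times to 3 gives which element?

3 lies in the 6-cycle (1 2 3 8 6 7).
Since the cycle has length 6, φ^72 acts on it the same as φ^0 (72 mod 6 = 0).
So φ^72(3) = 3.

3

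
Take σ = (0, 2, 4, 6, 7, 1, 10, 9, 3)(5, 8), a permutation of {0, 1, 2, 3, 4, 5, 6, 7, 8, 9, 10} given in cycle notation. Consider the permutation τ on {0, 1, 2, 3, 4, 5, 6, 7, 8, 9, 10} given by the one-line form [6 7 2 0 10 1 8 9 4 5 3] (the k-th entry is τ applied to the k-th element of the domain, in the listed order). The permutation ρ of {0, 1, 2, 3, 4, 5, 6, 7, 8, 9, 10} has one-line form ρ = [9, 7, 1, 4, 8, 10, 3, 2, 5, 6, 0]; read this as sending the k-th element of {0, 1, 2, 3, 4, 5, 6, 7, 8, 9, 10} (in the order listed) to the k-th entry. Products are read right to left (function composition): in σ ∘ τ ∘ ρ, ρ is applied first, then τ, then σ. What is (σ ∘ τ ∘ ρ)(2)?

Chase 2: ρ(2) = 1; τ(1) = 7; σ(7) = 1. Hence (σ ∘ τ ∘ ρ)(2) = 1.

1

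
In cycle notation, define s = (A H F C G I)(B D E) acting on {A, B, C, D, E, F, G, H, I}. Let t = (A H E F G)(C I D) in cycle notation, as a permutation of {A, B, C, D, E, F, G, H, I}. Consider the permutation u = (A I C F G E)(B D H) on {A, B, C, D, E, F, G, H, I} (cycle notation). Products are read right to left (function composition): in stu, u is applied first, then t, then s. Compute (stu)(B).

(stu)(B) = s(t(u(B))). u(B) = D, then t(D) = C, then s(C) = G, so the result is G.

G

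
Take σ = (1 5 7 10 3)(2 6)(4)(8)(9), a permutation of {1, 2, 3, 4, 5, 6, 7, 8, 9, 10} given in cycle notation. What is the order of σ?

10

The cycle type of σ is (5, 2, 1, 1, 1).
Since disjoint cycles commute, ord(σ) = lcm(5, 2) = 10.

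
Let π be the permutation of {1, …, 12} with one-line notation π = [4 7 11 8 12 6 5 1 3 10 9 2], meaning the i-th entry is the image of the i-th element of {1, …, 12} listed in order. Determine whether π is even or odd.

In disjoint-cycle form the cycle lengths are 4, 3, 3, 1, 1.
A cycle is odd iff its length is even; π has 1 even-length cycle, so sgn(π) = (−1)^1 and π is odd.

odd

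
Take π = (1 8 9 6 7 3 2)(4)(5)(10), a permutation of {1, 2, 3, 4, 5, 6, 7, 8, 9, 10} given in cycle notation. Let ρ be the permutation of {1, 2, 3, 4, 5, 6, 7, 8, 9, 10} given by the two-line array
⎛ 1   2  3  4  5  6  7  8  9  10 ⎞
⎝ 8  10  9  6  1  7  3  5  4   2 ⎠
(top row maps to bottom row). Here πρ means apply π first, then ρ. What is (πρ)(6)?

First apply π: π(6) = 7, then ρ(7) = 3. Thus (πρ)(6) = 3.

3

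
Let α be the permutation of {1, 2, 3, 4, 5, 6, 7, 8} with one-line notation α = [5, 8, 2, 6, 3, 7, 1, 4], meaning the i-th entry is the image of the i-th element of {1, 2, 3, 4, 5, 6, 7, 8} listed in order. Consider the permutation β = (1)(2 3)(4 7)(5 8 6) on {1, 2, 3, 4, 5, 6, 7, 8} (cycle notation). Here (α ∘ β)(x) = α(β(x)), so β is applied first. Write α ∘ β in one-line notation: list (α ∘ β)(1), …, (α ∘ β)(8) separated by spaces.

(α ∘ β)(x) = α(β(x)). Computing each image: α(β(1)) = α(1) = 5, α(β(2)) = α(3) = 2, α(β(3)) = α(2) = 8, α(β(4)) = α(7) = 1, α(β(5)) = α(8) = 4, α(β(6)) = α(5) = 3, α(β(7)) = α(4) = 6, α(β(8)) = α(6) = 7.
Hence α ∘ β = [5 2 8 1 4 3 6 7].

5 2 8 1 4 3 6 7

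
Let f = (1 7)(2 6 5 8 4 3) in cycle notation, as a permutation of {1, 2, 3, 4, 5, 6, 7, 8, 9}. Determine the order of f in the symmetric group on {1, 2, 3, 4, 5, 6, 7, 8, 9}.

The disjoint cycles have lengths 6, 2, 1.
The order is lcm(6, 2) = 6.

6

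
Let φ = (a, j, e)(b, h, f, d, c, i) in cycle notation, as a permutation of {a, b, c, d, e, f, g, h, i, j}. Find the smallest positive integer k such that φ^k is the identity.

6

The cycle type of φ is (6, 3, 1).
Since disjoint cycles commute, ord(φ) = lcm(6, 3) = 6.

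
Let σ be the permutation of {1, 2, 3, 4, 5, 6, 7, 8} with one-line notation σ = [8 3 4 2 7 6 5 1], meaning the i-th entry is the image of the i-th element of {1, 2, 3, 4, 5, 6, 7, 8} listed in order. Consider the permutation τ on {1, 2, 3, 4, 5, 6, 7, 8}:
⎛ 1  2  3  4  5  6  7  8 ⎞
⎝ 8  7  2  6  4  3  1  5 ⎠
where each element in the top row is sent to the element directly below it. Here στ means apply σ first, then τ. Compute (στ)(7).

4

(στ)(7) = τ(σ(7)). σ(7) = 5, then τ(5) = 4. So (στ)(7) = 4.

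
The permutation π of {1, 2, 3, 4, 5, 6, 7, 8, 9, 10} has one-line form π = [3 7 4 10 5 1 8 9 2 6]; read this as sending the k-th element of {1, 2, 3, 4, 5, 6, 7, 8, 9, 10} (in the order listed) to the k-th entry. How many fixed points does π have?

The fixed points (elements with π(x) = x) are {5}, so there is 1.

1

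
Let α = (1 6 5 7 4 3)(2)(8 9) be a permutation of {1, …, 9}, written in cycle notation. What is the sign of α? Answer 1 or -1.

The cycle lengths are 6, 2, 1.
A cycle is odd iff its length is even; α has 2 even-length cycles, so sgn(α) = (−1)^2 and α is even.

1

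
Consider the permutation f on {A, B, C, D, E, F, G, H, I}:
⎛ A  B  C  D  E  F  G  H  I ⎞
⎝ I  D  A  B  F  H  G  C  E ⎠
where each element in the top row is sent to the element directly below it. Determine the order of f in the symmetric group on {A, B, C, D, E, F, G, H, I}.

Writing f as disjoint cycles, the cycle lengths are 6, 2, 1.
Since disjoint cycles commute, ord(f) = lcm(6, 2) = 6.

6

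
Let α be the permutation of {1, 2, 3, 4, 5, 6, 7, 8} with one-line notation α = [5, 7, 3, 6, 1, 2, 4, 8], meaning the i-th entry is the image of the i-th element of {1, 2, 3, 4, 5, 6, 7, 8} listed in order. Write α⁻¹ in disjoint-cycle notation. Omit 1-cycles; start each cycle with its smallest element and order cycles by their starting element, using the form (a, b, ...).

The cycle decomposition of α is (1, 5)(2, 7, 4, 6).
The inverse reverses every cycle; in canonical form, α⁻¹ = (1, 5)(2, 6, 4, 7).

(1, 5)(2, 6, 4, 7)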